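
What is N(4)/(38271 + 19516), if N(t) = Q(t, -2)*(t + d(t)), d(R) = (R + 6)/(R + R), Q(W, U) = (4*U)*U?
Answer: 84/57787 ≈ 0.0014536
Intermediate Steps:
Q(W, U) = 4*U²
d(R) = (6 + R)/(2*R) (d(R) = (6 + R)/((2*R)) = (6 + R)*(1/(2*R)) = (6 + R)/(2*R))
N(t) = 16*t + 8*(6 + t)/t (N(t) = (4*(-2)²)*(t + (6 + t)/(2*t)) = (4*4)*(t + (6 + t)/(2*t)) = 16*(t + (6 + t)/(2*t)) = 16*t + 8*(6 + t)/t)
N(4)/(38271 + 19516) = (8 + 16*4 + 48/4)/(38271 + 19516) = (8 + 64 + 48*(¼))/57787 = (8 + 64 + 12)*(1/57787) = 84*(1/57787) = 84/57787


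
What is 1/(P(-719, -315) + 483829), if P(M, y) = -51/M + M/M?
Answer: 719/347873821 ≈ 2.0668e-6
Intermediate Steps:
P(M, y) = 1 - 51/M (P(M, y) = -51/M + 1 = 1 - 51/M)
1/(P(-719, -315) + 483829) = 1/((-51 - 719)/(-719) + 483829) = 1/(-1/719*(-770) + 483829) = 1/(770/719 + 483829) = 1/(347873821/719) = 719/347873821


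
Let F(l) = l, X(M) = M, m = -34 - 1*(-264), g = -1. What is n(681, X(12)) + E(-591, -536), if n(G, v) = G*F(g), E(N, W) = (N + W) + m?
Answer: -1578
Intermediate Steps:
m = 230 (m = -34 + 264 = 230)
E(N, W) = 230 + N + W (E(N, W) = (N + W) + 230 = 230 + N + W)
n(G, v) = -G (n(G, v) = G*(-1) = -G)
n(681, X(12)) + E(-591, -536) = -1*681 + (230 - 591 - 536) = -681 - 897 = -1578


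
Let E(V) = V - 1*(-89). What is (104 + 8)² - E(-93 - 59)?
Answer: 12607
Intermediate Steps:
E(V) = 89 + V (E(V) = V + 89 = 89 + V)
(104 + 8)² - E(-93 - 59) = (104 + 8)² - (89 + (-93 - 59)) = 112² - (89 - 152) = 12544 - 1*(-63) = 12544 + 63 = 12607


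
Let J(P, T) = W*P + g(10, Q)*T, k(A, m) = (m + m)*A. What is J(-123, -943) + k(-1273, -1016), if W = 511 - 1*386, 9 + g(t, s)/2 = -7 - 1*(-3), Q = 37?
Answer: 2595879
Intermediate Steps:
k(A, m) = 2*A*m (k(A, m) = (2*m)*A = 2*A*m)
g(t, s) = -26 (g(t, s) = -18 + 2*(-7 - 1*(-3)) = -18 + 2*(-7 + 3) = -18 + 2*(-4) = -18 - 8 = -26)
W = 125 (W = 511 - 386 = 125)
J(P, T) = -26*T + 125*P (J(P, T) = 125*P - 26*T = -26*T + 125*P)
J(-123, -943) + k(-1273, -1016) = (-26*(-943) + 125*(-123)) + 2*(-1273)*(-1016) = (24518 - 15375) + 2586736 = 9143 + 2586736 = 2595879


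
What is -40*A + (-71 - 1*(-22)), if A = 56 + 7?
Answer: -2569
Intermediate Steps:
A = 63
-40*A + (-71 - 1*(-22)) = -40*63 + (-71 - 1*(-22)) = -2520 + (-71 + 22) = -2520 - 49 = -2569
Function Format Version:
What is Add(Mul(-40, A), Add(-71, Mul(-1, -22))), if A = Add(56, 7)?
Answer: -2569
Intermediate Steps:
A = 63
Add(Mul(-40, A), Add(-71, Mul(-1, -22))) = Add(Mul(-40, 63), Add(-71, Mul(-1, -22))) = Add(-2520, Add(-71, 22)) = Add(-2520, -49) = -2569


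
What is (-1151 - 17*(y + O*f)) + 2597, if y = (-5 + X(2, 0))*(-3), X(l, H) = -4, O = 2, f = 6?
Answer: 783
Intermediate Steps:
y = 27 (y = (-5 - 4)*(-3) = -9*(-3) = 27)
(-1151 - 17*(y + O*f)) + 2597 = (-1151 - 17*(27 + 2*6)) + 2597 = (-1151 - 17*(27 + 12)) + 2597 = (-1151 - 17*39) + 2597 = (-1151 - 663) + 2597 = -1814 + 2597 = 783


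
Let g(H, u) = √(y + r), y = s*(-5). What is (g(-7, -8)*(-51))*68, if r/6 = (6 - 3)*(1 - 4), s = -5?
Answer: -3468*I*√29 ≈ -18676.0*I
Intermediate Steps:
r = -54 (r = 6*((6 - 3)*(1 - 4)) = 6*(3*(-3)) = 6*(-9) = -54)
y = 25 (y = -5*(-5) = 25)
g(H, u) = I*√29 (g(H, u) = √(25 - 54) = √(-29) = I*√29)
(g(-7, -8)*(-51))*68 = ((I*√29)*(-51))*68 = -51*I*√29*68 = -3468*I*√29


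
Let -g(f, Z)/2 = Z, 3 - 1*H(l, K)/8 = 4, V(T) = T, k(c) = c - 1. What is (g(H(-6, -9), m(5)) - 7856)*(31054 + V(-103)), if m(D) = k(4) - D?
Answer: -243027252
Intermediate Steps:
k(c) = -1 + c
H(l, K) = -8 (H(l, K) = 24 - 8*4 = 24 - 32 = -8)
m(D) = 3 - D (m(D) = (-1 + 4) - D = 3 - D)
g(f, Z) = -2*Z
(g(H(-6, -9), m(5)) - 7856)*(31054 + V(-103)) = (-2*(3 - 1*5) - 7856)*(31054 - 103) = (-2*(3 - 5) - 7856)*30951 = (-2*(-2) - 7856)*30951 = (4 - 7856)*30951 = -7852*30951 = -243027252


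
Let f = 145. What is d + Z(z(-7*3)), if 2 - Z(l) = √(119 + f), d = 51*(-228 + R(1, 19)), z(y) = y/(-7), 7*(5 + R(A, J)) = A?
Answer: -83116/7 - 2*√66 ≈ -11890.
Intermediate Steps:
R(A, J) = -5 + A/7
z(y) = -y/7 (z(y) = y*(-⅐) = -y/7)
d = -83130/7 (d = 51*(-228 + (-5 + (⅐)*1)) = 51*(-228 + (-5 + ⅐)) = 51*(-228 - 34/7) = 51*(-1630/7) = -83130/7 ≈ -11876.)
Z(l) = 2 - 2*√66 (Z(l) = 2 - √(119 + 145) = 2 - √264 = 2 - 2*√66)
d + Z(z(-7*3)) = -83130/7 + (2 - 2*√66) = -83116/7 - 2*√66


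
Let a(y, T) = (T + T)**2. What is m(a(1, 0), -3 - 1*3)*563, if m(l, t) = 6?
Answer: 3378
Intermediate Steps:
a(y, T) = 4*T**2 (a(y, T) = (2*T)**2 = 4*T**2)
m(a(1, 0), -3 - 1*3)*563 = 6*563 = 3378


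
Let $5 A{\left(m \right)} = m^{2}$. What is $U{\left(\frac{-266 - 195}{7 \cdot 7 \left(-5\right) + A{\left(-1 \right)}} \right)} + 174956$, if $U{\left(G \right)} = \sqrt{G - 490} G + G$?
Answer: $\frac{214148449}{1224} + \frac{43795 i \sqrt{56270}}{249696} \approx 1.7496 \cdot 10^{5} + 41.606 i$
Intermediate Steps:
$A{\left(m \right)} = \frac{m^{2}}{5}$
$U{\left(G \right)} = G + G \sqrt{-490 + G}$ ($U{\left(G \right)} = \sqrt{-490 + G} G + G = G \sqrt{-490 + G} + G = G + G \sqrt{-490 + G}$)
$U{\left(\frac{-266 - 195}{7 \cdot 7 \left(-5\right) + A{\left(-1 \right)}} \right)} + 174956 = \frac{-266 - 195}{7 \cdot 7 \left(-5\right) + \frac{\left(-1\right)^{2}}{5}} \left(1 + \sqrt{-490 + \frac{-266 - 195}{7 \cdot 7 \left(-5\right) + \frac{\left(-1\right)^{2}}{5}}}\right) + 174956 = - \frac{461}{49 \left(-5\right) + \frac{1}{5} \cdot 1} \left(1 + \sqrt{-490 - \frac{461}{49 \left(-5\right) + \frac{1}{5} \cdot 1}}\right) + 174956 = - \frac{461}{-245 + \frac{1}{5}} \left(1 + \sqrt{-490 - \frac{461}{-245 + \frac{1}{5}}}\right) + 174956 = - \frac{461}{- \frac{1224}{5}} \left(1 + \sqrt{-490 - \frac{461}{- \frac{1224}{5}}}\right) + 174956 = \left(-461\right) \left(- \frac{5}{1224}\right) \left(1 + \sqrt{-490 - - \frac{2305}{1224}}\right) + 174956 = \frac{2305 \left(1 + \sqrt{-490 + \frac{2305}{1224}}\right)}{1224} + 174956 = \frac{2305 \left(1 + \sqrt{- \frac{597455}{1224}}\right)}{1224} + 174956 = \frac{2305 \left(1 + \frac{19 i \sqrt{56270}}{204}\right)}{1224} + 174956 = \left(\frac{2305}{1224} + \frac{43795 i \sqrt{56270}}{249696}\right) + 174956 = \frac{214148449}{1224} + \frac{43795 i \sqrt{56270}}{249696}$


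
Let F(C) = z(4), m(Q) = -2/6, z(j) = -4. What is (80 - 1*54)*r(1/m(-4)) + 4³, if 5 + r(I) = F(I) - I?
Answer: -92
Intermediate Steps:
m(Q) = -⅓ (m(Q) = -2*⅙ = -⅓)
F(C) = -4
r(I) = -9 - I (r(I) = -5 + (-4 - I) = -9 - I)
(80 - 1*54)*r(1/m(-4)) + 4³ = (80 - 1*54)*(-9 - 1/(-⅓)) + 4³ = (80 - 54)*(-9 - 1*(-3)) + 64 = 26*(-9 + 3) + 64 = 26*(-6) + 64 = -156 + 64 = -92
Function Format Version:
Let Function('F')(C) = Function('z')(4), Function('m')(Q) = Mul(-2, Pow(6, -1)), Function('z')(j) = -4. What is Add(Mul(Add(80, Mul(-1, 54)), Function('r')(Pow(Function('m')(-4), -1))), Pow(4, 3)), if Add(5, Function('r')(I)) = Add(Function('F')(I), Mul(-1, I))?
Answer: -92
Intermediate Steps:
Function('m')(Q) = Rational(-1, 3) (Function('m')(Q) = Mul(-2, Rational(1, 6)) = Rational(-1, 3))
Function('F')(C) = -4
Function('r')(I) = Add(-9, Mul(-1, I)) (Function('r')(I) = Add(-5, Add(-4, Mul(-1, I))) = Add(-9, Mul(-1, I)))
Add(Mul(Add(80, Mul(-1, 54)), Function('r')(Pow(Function('m')(-4), -1))), Pow(4, 3)) = Add(Mul(Add(80, Mul(-1, 54)), Add(-9, Mul(-1, Pow(Rational(-1, 3), -1)))), Pow(4, 3)) = Add(Mul(Add(80, -54), Add(-9, Mul(-1, -3))), 64) = Add(Mul(26, Add(-9, 3)), 64) = Add(Mul(26, -6), 64) = Add(-156, 64) = -92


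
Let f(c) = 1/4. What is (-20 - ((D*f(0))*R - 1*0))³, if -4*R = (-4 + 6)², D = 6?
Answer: -50653/8 ≈ -6331.6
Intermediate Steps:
R = -1 (R = -(-4 + 6)²/4 = -¼*2² = -¼*4 = -1)
f(c) = ¼
(-20 - ((D*f(0))*R - 1*0))³ = (-20 - ((6*(¼))*(-1) - 1*0))³ = (-20 - ((3/2)*(-1) + 0))³ = (-20 - (-3/2 + 0))³ = (-20 - 1*(-3/2))³ = (-20 + 3/2)³ = (-37/2)³ = -50653/8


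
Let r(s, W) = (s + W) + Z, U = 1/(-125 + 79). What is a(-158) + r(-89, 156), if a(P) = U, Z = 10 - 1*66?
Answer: 505/46 ≈ 10.978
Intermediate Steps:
Z = -56 (Z = 10 - 66 = -56)
U = -1/46 (U = 1/(-46) = -1/46 ≈ -0.021739)
a(P) = -1/46
r(s, W) = -56 + W + s (r(s, W) = (s + W) - 56 = (W + s) - 56 = -56 + W + s)
a(-158) + r(-89, 156) = -1/46 + (-56 + 156 - 89) = -1/46 + 11 = 505/46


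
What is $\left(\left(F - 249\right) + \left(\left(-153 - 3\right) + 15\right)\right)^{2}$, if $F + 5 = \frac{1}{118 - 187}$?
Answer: $\frac{742889536}{4761} \approx 1.5604 \cdot 10^{5}$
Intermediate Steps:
$F = - \frac{346}{69}$ ($F = -5 + \frac{1}{118 - 187} = -5 + \frac{1}{-69} = -5 - \frac{1}{69} = - \frac{346}{69} \approx -5.0145$)
$\left(\left(F - 249\right) + \left(\left(-153 - 3\right) + 15\right)\right)^{2} = \left(\left(- \frac{346}{69} - 249\right) + \left(\left(-153 - 3\right) + 15\right)\right)^{2} = \left(- \frac{17527}{69} + \left(-156 + 15\right)\right)^{2} = \left(- \frac{17527}{69} - 141\right)^{2} = \left(- \frac{27256}{69}\right)^{2} = \frac{742889536}{4761}$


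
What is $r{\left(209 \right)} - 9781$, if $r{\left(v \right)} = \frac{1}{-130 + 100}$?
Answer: $- \frac{293431}{30} \approx -9781.0$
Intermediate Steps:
$r{\left(v \right)} = - \frac{1}{30}$ ($r{\left(v \right)} = \frac{1}{-30} = - \frac{1}{30}$)
$r{\left(209 \right)} - 9781 = - \frac{1}{30} - 9781 = - \frac{293431}{30}$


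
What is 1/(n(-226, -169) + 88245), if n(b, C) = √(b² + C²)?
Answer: 88245/7787100388 - √79637/7787100388 ≈ 1.1296e-5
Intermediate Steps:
n(b, C) = √(C² + b²)
1/(n(-226, -169) + 88245) = 1/(√((-169)² + (-226)²) + 88245) = 1/(√(28561 + 51076) + 88245) = 1/(√79637 + 88245) = 1/(88245 + √79637)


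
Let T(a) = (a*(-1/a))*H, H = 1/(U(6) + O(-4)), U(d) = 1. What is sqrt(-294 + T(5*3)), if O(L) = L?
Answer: I*sqrt(2643)/3 ≈ 17.137*I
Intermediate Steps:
H = -1/3 (H = 1/(1 - 4) = 1/(-3) = -1/3 ≈ -0.33333)
T(a) = 1/3 (T(a) = (a*(-1/a))*(-1/3) = -1*(-1/3) = 1/3)
sqrt(-294 + T(5*3)) = sqrt(-294 + 1/3) = sqrt(-881/3) = I*sqrt(2643)/3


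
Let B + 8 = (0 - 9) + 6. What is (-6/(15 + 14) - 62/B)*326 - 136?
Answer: 521248/319 ≈ 1634.0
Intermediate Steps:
B = -11 (B = -8 + ((0 - 9) + 6) = -8 + (-9 + 6) = -8 - 3 = -11)
(-6/(15 + 14) - 62/B)*326 - 136 = (-6/(15 + 14) - 62/(-11))*326 - 136 = (-6/(1*29) - 62*(-1/11))*326 - 136 = (-6/29 + 62/11)*326 - 136 = (1732/319)*326 - 136 = 564632/319 - 136 = 521248/319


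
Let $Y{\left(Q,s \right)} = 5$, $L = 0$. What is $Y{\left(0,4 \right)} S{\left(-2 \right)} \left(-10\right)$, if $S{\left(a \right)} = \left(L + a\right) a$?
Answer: $-200$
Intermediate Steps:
$S{\left(a \right)} = a^{2}$ ($S{\left(a \right)} = \left(0 + a\right) a = a a = a^{2}$)
$Y{\left(0,4 \right)} S{\left(-2 \right)} \left(-10\right) = 5 \left(-2\right)^{2} \left(-10\right) = 5 \cdot 4 \left(-10\right) = 20 \left(-10\right) = -200$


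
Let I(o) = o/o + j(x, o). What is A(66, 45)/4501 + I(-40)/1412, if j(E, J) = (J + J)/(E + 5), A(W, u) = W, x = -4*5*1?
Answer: 365095/19066236 ≈ 0.019149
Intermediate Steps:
x = -20 (x = -20*1 = -20)
j(E, J) = 2*J/(5 + E) (j(E, J) = (2*J)/(5 + E) = 2*J/(5 + E))
I(o) = 1 - 2*o/15 (I(o) = o/o + 2*o/(5 - 20) = 1 + 2*o/(-15) = 1 + 2*o*(-1/15) = 1 - 2*o/15)
A(66, 45)/4501 + I(-40)/1412 = 66/4501 + (1 - 2/15*(-40))/1412 = 66*(1/4501) + (1 + 16/3)*(1/1412) = 66/4501 + (19/3)*(1/1412) = 66/4501 + 19/4236 = 365095/19066236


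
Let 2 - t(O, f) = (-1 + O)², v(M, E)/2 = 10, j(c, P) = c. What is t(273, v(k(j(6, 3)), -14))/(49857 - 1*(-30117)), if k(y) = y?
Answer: -36991/39987 ≈ -0.92508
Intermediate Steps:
v(M, E) = 20 (v(M, E) = 2*10 = 20)
t(O, f) = 2 - (-1 + O)²
t(273, v(k(j(6, 3)), -14))/(49857 - 1*(-30117)) = (2 - (-1 + 273)²)/(49857 - 1*(-30117)) = (2 - 1*272²)/(49857 + 30117) = (2 - 1*73984)/79974 = (2 - 73984)*(1/79974) = -73982*1/79974 = -36991/39987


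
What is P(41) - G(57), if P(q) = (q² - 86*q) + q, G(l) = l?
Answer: -1861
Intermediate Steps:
P(q) = q² - 85*q
P(41) - G(57) = 41*(-85 + 41) - 1*57 = 41*(-44) - 57 = -1804 - 57 = -1861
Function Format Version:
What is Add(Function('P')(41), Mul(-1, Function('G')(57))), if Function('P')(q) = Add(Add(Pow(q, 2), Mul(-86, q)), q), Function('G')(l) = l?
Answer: -1861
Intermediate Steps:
Function('P')(q) = Add(Pow(q, 2), Mul(-85, q))
Add(Function('P')(41), Mul(-1, Function('G')(57))) = Add(Mul(41, Add(-85, 41)), Mul(-1, 57)) = Add(Mul(41, -44), -57) = Add(-1804, -57) = -1861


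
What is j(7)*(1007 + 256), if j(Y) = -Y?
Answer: -8841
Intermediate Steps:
j(7)*(1007 + 256) = (-1*7)*(1007 + 256) = -7*1263 = -8841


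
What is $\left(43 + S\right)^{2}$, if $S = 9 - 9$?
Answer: $1849$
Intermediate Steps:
$S = 0$
$\left(43 + S\right)^{2} = \left(43 + 0\right)^{2} = 43^{2} = 1849$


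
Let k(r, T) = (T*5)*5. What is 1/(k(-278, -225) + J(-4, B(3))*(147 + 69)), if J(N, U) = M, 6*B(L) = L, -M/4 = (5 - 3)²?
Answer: -1/9081 ≈ -0.00011012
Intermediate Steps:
M = -16 (M = -4*(5 - 3)² = -4*2² = -4*4 = -16)
k(r, T) = 25*T (k(r, T) = (5*T)*5 = 25*T)
B(L) = L/6
J(N, U) = -16
1/(k(-278, -225) + J(-4, B(3))*(147 + 69)) = 1/(25*(-225) - 16*(147 + 69)) = 1/(-5625 - 16*216) = 1/(-5625 - 3456) = 1/(-9081) = -1/9081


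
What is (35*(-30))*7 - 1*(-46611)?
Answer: 39261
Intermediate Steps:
(35*(-30))*7 - 1*(-46611) = -1050*7 + 46611 = -7350 + 46611 = 39261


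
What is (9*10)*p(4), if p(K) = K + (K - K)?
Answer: 360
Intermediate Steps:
p(K) = K (p(K) = K + 0 = K)
(9*10)*p(4) = (9*10)*4 = 90*4 = 360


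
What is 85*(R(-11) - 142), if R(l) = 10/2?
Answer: -11645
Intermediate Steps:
R(l) = 5 (R(l) = 10*(½) = 5)
85*(R(-11) - 142) = 85*(5 - 142) = 85*(-137) = -11645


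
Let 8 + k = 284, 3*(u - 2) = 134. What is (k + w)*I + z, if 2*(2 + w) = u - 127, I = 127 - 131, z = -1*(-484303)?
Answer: 1450103/3 ≈ 4.8337e+5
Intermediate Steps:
u = 140/3 (u = 2 + (⅓)*134 = 2 + 134/3 = 140/3 ≈ 46.667)
z = 484303
I = -4
k = 276 (k = -8 + 284 = 276)
w = -253/6 (w = -2 + (140/3 - 127)/2 = -2 + (½)*(-241/3) = -2 - 241/6 = -253/6 ≈ -42.167)
(k + w)*I + z = (276 - 253/6)*(-4) + 484303 = (1403/6)*(-4) + 484303 = -2806/3 + 484303 = 1450103/3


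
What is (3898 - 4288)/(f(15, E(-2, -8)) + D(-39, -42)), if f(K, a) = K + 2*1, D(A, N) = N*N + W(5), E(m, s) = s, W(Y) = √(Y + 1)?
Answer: -138918/634391 + 78*√6/634391 ≈ -0.21868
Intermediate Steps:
W(Y) = √(1 + Y)
D(A, N) = √6 + N² (D(A, N) = N*N + √(1 + 5) = N² + √6 = √6 + N²)
f(K, a) = 2 + K (f(K, a) = K + 2 = 2 + K)
(3898 - 4288)/(f(15, E(-2, -8)) + D(-39, -42)) = (3898 - 4288)/((2 + 15) + (√6 + (-42)²)) = -390/(17 + (√6 + 1764)) = -390/(17 + (1764 + √6)) = -390/(1781 + √6)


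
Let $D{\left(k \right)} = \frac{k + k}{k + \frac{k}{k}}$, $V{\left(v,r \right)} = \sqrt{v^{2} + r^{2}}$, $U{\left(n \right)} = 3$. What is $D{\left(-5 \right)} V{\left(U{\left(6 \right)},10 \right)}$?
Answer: $\frac{5 \sqrt{109}}{2} \approx 26.101$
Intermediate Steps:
$V{\left(v,r \right)} = \sqrt{r^{2} + v^{2}}$
$D{\left(k \right)} = \frac{2 k}{1 + k}$ ($D{\left(k \right)} = \frac{2 k}{k + 1} = \frac{2 k}{1 + k}$)
$D{\left(-5 \right)} V{\left(U{\left(6 \right)},10 \right)} = 2 \left(-5\right) \frac{1}{1 - 5} \sqrt{10^{2} + 3^{2}} = 2 \left(-5\right) \frac{1}{-4} \sqrt{100 + 9} = 2 \left(-5\right) \left(- \frac{1}{4}\right) \sqrt{109} = \frac{5 \sqrt{109}}{2}$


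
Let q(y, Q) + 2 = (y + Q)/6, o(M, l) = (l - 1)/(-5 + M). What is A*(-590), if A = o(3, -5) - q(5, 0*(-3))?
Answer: -7375/3 ≈ -2458.3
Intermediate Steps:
o(M, l) = (-1 + l)/(-5 + M)
q(y, Q) = -2 + Q/6 + y/6 (q(y, Q) = -2 + (y + Q)/6 = -2 + (Q + y)*(⅙) = -2 + (Q/6 + y/6) = -2 + Q/6 + y/6)
A = 25/6 (A = (-1 - 5)/(-5 + 3) - (-2 + (0*(-3))/6 + (⅙)*5) = -6/(-2) - (-2 + (⅙)*0 + ⅚) = -½*(-6) - (-2 + 0 + ⅚) = 3 - 1*(-7/6) = 3 + 7/6 = 25/6 ≈ 4.1667)
A*(-590) = (25/6)*(-590) = -7375/3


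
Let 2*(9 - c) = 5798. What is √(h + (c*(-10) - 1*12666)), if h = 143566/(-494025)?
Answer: 2*√39620104887531/98805 ≈ 127.41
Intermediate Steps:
c = -2890 (c = 9 - ½*5798 = 9 - 2899 = -2890)
h = -143566/494025 (h = 143566*(-1/494025) = -143566/494025 ≈ -0.29060)
√(h + (c*(-10) - 1*12666)) = √(-143566/494025 + (-2890*(-10) - 1*12666)) = √(-143566/494025 + (28900 - 12666)) = √(-143566/494025 + 16234) = √(8019858284/494025) = 2*√39620104887531/98805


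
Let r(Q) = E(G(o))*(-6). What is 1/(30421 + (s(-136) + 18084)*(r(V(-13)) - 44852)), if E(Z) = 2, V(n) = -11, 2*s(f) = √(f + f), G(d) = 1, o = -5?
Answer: I/(-811290155*I + 89728*√17) ≈ -1.2326e-9 + 5.6208e-13*I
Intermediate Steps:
s(f) = √2*√f/2 (s(f) = √(f + f)/2 = √(2*f)/2 = (√2*√f)/2 = √2*√f/2)
r(Q) = -12 (r(Q) = 2*(-6) = -12)
1/(30421 + (s(-136) + 18084)*(r(V(-13)) - 44852)) = 1/(30421 + (√2*√(-136)/2 + 18084)*(-12 - 44852)) = 1/(30421 + (√2*(2*I*√34)/2 + 18084)*(-44864)) = 1/(30421 + (2*I*√17 + 18084)*(-44864)) = 1/(30421 + (18084 + 2*I*√17)*(-44864)) = 1/(30421 + (-811320576 - 89728*I*√17)) = 1/(-811290155 - 89728*I*√17)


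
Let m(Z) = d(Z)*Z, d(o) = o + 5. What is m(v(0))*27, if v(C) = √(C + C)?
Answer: 0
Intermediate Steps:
v(C) = √2*√C (v(C) = √(2*C) = √2*√C)
d(o) = 5 + o
m(Z) = Z*(5 + Z) (m(Z) = (5 + Z)*Z = Z*(5 + Z))
m(v(0))*27 = ((√2*√0)*(5 + √2*√0))*27 = ((√2*0)*(5 + √2*0))*27 = (0*(5 + 0))*27 = (0*5)*27 = 0*27 = 0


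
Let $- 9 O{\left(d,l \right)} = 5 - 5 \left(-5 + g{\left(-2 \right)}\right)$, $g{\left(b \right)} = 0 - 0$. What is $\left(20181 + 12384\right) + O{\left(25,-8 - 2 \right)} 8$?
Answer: $\frac{97615}{3} \approx 32538.0$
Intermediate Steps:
$g{\left(b \right)} = 0$ ($g{\left(b \right)} = 0 + 0 = 0$)
$O{\left(d,l \right)} = - \frac{10}{3}$ ($O{\left(d,l \right)} = - \frac{5 - 5 \left(-5 + 0\right)}{9} = - \frac{5 - -25}{9} = - \frac{5 + 25}{9} = \left(- \frac{1}{9}\right) 30 = - \frac{10}{3}$)
$\left(20181 + 12384\right) + O{\left(25,-8 - 2 \right)} 8 = \left(20181 + 12384\right) - \frac{80}{3} = 32565 - \frac{80}{3} = \frac{97615}{3}$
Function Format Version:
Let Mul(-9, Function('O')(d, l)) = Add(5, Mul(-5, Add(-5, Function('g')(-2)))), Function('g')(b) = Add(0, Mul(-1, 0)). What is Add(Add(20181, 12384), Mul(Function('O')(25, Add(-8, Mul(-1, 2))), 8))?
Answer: Rational(97615, 3) ≈ 32538.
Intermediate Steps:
Function('g')(b) = 0 (Function('g')(b) = Add(0, 0) = 0)
Function('O')(d, l) = Rational(-10, 3) (Function('O')(d, l) = Mul(Rational(-1, 9), Add(5, Mul(-5, Add(-5, 0)))) = Mul(Rational(-1, 9), Add(5, Mul(-5, -5))) = Mul(Rational(-1, 9), Add(5, 25)) = Mul(Rational(-1, 9), 30) = Rational(-10, 3))
Add(Add(20181, 12384), Mul(Function('O')(25, Add(-8, Mul(-1, 2))), 8)) = Add(Add(20181, 12384), Mul(Rational(-10, 3), 8)) = Add(32565, Rational(-80, 3)) = Rational(97615, 3)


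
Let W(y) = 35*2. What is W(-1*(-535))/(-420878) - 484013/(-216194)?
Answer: 101847644917/45495649166 ≈ 2.2386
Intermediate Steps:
W(y) = 70
W(-1*(-535))/(-420878) - 484013/(-216194) = 70/(-420878) - 484013/(-216194) = 70*(-1/420878) - 484013*(-1/216194) = -35/210439 + 484013/216194 = 101847644917/45495649166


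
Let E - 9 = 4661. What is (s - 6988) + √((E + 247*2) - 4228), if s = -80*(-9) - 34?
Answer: -6302 + 6*√26 ≈ -6271.4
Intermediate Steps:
E = 4670 (E = 9 + 4661 = 4670)
s = 686 (s = 720 - 34 = 686)
(s - 6988) + √((E + 247*2) - 4228) = (686 - 6988) + √((4670 + 247*2) - 4228) = -6302 + √((4670 + 494) - 4228) = -6302 + √(5164 - 4228) = -6302 + √936 = -6302 + 6*√26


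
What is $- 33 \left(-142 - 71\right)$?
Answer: $7029$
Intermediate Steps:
$- 33 \left(-142 - 71\right) = \left(-33\right) \left(-213\right) = 7029$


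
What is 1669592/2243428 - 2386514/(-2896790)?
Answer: 97984901343/62487882655 ≈ 1.5681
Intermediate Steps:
1669592/2243428 - 2386514/(-2896790) = 1669592*(1/2243428) - 2386514*(-1/2896790) = 417398/560857 + 91789/111415 = 97984901343/62487882655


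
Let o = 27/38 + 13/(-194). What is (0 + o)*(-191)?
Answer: -226526/1843 ≈ -122.91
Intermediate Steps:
o = 1186/1843 (o = 27*(1/38) + 13*(-1/194) = 27/38 - 13/194 = 1186/1843 ≈ 0.64352)
(0 + o)*(-191) = (0 + 1186/1843)*(-191) = (1186/1843)*(-191) = -226526/1843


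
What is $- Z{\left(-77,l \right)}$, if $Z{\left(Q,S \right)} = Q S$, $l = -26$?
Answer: $-2002$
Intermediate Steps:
$- Z{\left(-77,l \right)} = - \left(-77\right) \left(-26\right) = \left(-1\right) 2002 = -2002$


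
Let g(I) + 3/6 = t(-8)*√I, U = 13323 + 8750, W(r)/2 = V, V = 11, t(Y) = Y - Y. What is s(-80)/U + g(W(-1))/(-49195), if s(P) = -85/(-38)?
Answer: 2300481/20631743465 ≈ 0.00011150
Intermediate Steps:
t(Y) = 0
s(P) = 85/38 (s(P) = -85*(-1/38) = 85/38)
W(r) = 22 (W(r) = 2*11 = 22)
U = 22073
g(I) = -½ (g(I) = -½ + 0*√I = -½ + 0 = -½)
s(-80)/U + g(W(-1))/(-49195) = (85/38)/22073 - ½/(-49195) = (85/38)*(1/22073) - ½*(-1/49195) = 85/838774 + 1/98390 = 2300481/20631743465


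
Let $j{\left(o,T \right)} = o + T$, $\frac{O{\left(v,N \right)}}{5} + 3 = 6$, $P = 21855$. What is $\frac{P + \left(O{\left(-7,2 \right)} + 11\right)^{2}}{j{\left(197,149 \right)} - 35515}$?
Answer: $- \frac{22531}{35169} \approx -0.64065$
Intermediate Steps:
$O{\left(v,N \right)} = 15$ ($O{\left(v,N \right)} = -15 + 5 \cdot 6 = -15 + 30 = 15$)
$j{\left(o,T \right)} = T + o$
$\frac{P + \left(O{\left(-7,2 \right)} + 11\right)^{2}}{j{\left(197,149 \right)} - 35515} = \frac{21855 + \left(15 + 11\right)^{2}}{\left(149 + 197\right) - 35515} = \frac{21855 + 26^{2}}{346 - 35515} = \frac{21855 + 676}{-35169} = 22531 \left(- \frac{1}{35169}\right) = - \frac{22531}{35169}$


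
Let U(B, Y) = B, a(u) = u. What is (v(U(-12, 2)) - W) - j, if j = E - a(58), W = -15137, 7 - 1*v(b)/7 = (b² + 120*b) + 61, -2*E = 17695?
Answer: 65473/2 ≈ 32737.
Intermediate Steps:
E = -17695/2 (E = -½*17695 = -17695/2 ≈ -8847.5)
v(b) = -378 - 840*b - 7*b² (v(b) = 49 - 7*((b² + 120*b) + 61) = 49 - 7*(61 + b² + 120*b) = 49 + (-427 - 840*b - 7*b²) = -378 - 840*b - 7*b²)
j = -17811/2 (j = -17695/2 - 1*58 = -17695/2 - 58 = -17811/2 ≈ -8905.5)
(v(U(-12, 2)) - W) - j = ((-378 - 840*(-12) - 7*(-12)²) - 1*(-15137)) - 1*(-17811/2) = ((-378 + 10080 - 7*144) + 15137) + 17811/2 = ((-378 + 10080 - 1008) + 15137) + 17811/2 = (8694 + 15137) + 17811/2 = 23831 + 17811/2 = 65473/2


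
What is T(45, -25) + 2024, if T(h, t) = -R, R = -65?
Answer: 2089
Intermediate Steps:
T(h, t) = 65 (T(h, t) = -1*(-65) = 65)
T(45, -25) + 2024 = 65 + 2024 = 2089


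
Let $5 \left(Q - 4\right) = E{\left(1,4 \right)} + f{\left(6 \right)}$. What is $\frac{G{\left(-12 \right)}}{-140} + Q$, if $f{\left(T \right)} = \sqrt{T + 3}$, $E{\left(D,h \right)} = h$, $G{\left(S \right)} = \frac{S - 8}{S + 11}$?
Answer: $\frac{184}{35} \approx 5.2571$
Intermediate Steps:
$G{\left(S \right)} = \frac{-8 + S}{11 + S}$
$f{\left(T \right)} = \sqrt{3 + T}$
$Q = \frac{27}{5}$ ($Q = 4 + \frac{4 + \sqrt{3 + 6}}{5} = 4 + \frac{4 + \sqrt{9}}{5} = 4 + \frac{4 + 3}{5} = 4 + \frac{1}{5} \cdot 7 = 4 + \frac{7}{5} = \frac{27}{5} \approx 5.4$)
$\frac{G{\left(-12 \right)}}{-140} + Q = \frac{\frac{1}{11 - 12} \left(-8 - 12\right)}{-140} + \frac{27}{5} = - \frac{\frac{1}{-1} \left(-20\right)}{140} + \frac{27}{5} = - \frac{\left(-1\right) \left(-20\right)}{140} + \frac{27}{5} = \left(- \frac{1}{140}\right) 20 + \frac{27}{5} = - \frac{1}{7} + \frac{27}{5} = \frac{184}{35}$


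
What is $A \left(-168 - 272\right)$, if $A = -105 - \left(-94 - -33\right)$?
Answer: $19360$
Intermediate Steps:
$A = -44$ ($A = -105 - \left(-94 + 33\right) = -105 - -61 = -105 + 61 = -44$)
$A \left(-168 - 272\right) = - 44 \left(-168 - 272\right) = \left(-44\right) \left(-440\right) = 19360$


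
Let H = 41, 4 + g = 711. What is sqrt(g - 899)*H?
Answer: 328*I*sqrt(3) ≈ 568.11*I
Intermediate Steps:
g = 707 (g = -4 + 711 = 707)
sqrt(g - 899)*H = sqrt(707 - 899)*41 = sqrt(-192)*41 = (8*I*sqrt(3))*41 = 328*I*sqrt(3)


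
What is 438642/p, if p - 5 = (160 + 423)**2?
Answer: 24369/18883 ≈ 1.2905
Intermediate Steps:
p = 339894 (p = 5 + (160 + 423)**2 = 5 + 583**2 = 5 + 339889 = 339894)
438642/p = 438642/339894 = 438642*(1/339894) = 24369/18883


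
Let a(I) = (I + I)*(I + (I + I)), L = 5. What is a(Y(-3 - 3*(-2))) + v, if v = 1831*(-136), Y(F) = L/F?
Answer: -746998/3 ≈ -2.4900e+5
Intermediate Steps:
Y(F) = 5/F
v = -249016
a(I) = 6*I² (a(I) = (2*I)*(I + 2*I) = (2*I)*(3*I) = 6*I²)
a(Y(-3 - 3*(-2))) + v = 6*(5/(-3 - 3*(-2)))² - 249016 = 6*(5/(-3 + 6))² - 249016 = 6*(5/3)² - 249016 = 6*(25/9) - 249016 = 50/3 - 249016 = -746998/3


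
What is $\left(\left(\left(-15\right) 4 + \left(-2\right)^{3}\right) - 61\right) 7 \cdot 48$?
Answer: $-43344$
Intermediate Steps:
$\left(\left(\left(-15\right) 4 + \left(-2\right)^{3}\right) - 61\right) 7 \cdot 48 = \left(\left(-60 - 8\right) - 61\right) 336 = \left(-68 - 61\right) 336 = \left(-129\right) 336 = -43344$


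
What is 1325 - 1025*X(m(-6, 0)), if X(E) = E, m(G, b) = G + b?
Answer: 7475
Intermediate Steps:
1325 - 1025*X(m(-6, 0)) = 1325 - 1025*(-6 + 0) = 1325 - 1025*(-6) = 1325 + 6150 = 7475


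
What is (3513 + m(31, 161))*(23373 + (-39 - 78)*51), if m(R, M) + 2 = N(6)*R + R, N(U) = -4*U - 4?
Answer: 46543644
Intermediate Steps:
N(U) = -4 - 4*U
m(R, M) = -2 - 27*R (m(R, M) = -2 + ((-4 - 4*6)*R + R) = -2 + ((-4 - 24)*R + R) = -2 + (-28*R + R) = -2 - 27*R)
(3513 + m(31, 161))*(23373 + (-39 - 78)*51) = (3513 + (-2 - 27*31))*(23373 + (-39 - 78)*51) = (3513 + (-2 - 837))*(23373 - 117*51) = (3513 - 839)*(23373 - 5967) = 2674*17406 = 46543644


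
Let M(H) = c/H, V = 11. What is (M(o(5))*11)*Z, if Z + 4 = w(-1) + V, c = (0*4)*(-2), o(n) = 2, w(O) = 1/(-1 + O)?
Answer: 0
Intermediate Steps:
c = 0 (c = 0*(-2) = 0)
Z = 13/2 (Z = -4 + (1/(-1 - 1) + 11) = -4 + (1/(-2) + 11) = -4 + (-½ + 11) = -4 + 21/2 = 13/2 ≈ 6.5000)
M(H) = 0 (M(H) = 0/H = 0)
(M(o(5))*11)*Z = (0*11)*(13/2) = 0*(13/2) = 0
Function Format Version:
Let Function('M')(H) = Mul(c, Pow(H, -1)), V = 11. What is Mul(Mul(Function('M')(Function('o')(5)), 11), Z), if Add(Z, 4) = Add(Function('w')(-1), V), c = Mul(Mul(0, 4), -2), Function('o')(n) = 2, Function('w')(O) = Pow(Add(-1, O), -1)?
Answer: 0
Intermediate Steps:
c = 0 (c = Mul(0, -2) = 0)
Z = Rational(13, 2) (Z = Add(-4, Add(Pow(Add(-1, -1), -1), 11)) = Add(-4, Add(Pow(-2, -1), 11)) = Add(-4, Add(Rational(-1, 2), 11)) = Add(-4, Rational(21, 2)) = Rational(13, 2) ≈ 6.5000)
Function('M')(H) = 0 (Function('M')(H) = Mul(0, Pow(H, -1)) = 0)
Mul(Mul(Function('M')(Function('o')(5)), 11), Z) = Mul(Mul(0, 11), Rational(13, 2)) = Mul(0, Rational(13, 2)) = 0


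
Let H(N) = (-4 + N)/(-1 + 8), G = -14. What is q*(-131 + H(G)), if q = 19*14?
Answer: -35530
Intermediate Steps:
q = 266
H(N) = -4/7 + N/7 (H(N) = (-4 + N)/7 = (-4 + N)*(⅐) = -4/7 + N/7)
q*(-131 + H(G)) = 266*(-131 + (-4/7 + (⅐)*(-14))) = 266*(-131 + (-4/7 - 2)) = 266*(-131 - 18/7) = 266*(-935/7) = -35530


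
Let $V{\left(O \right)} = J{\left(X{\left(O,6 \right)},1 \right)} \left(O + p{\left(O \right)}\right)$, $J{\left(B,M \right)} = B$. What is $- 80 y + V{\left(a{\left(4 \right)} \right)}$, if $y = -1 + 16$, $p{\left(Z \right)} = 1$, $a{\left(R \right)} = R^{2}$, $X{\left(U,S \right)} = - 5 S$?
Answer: $-1710$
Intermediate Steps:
$V{\left(O \right)} = -30 - 30 O$ ($V{\left(O \right)} = \left(-5\right) 6 \left(O + 1\right) = - 30 \left(1 + O\right) = -30 - 30 O$)
$y = 15$
$- 80 y + V{\left(a{\left(4 \right)} \right)} = \left(-80\right) 15 - \left(30 + 30 \cdot 4^{2}\right) = -1200 - 510 = -1710$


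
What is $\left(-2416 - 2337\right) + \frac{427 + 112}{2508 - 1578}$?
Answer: $- \frac{4419751}{930} \approx -4752.4$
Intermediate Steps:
$\left(-2416 - 2337\right) + \frac{427 + 112}{2508 - 1578} = \left(-2416 - 2337\right) + \frac{539}{930} = -4753 + 539 \cdot \frac{1}{930} = -4753 + \frac{539}{930} = - \frac{4419751}{930}$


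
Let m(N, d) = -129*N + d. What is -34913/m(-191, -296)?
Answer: -34913/24343 ≈ -1.4342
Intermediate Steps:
m(N, d) = d - 129*N
-34913/m(-191, -296) = -34913/(-296 - 129*(-191)) = -34913/(-296 + 24639) = -34913/24343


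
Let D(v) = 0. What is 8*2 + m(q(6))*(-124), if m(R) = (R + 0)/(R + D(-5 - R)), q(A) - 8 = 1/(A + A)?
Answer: -108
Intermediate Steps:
q(A) = 8 + 1/(2*A) (q(A) = 8 + 1/(A + A) = 8 + 1/(2*A))
m(R) = 1 (m(R) = (R + 0)/(R + 0) = R/R = 1)
8*2 + m(q(6))*(-124) = 8*2 + 1*(-124) = 16 - 124 = -108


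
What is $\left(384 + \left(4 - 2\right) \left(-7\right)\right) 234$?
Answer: $86580$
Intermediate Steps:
$\left(384 + \left(4 - 2\right) \left(-7\right)\right) 234 = \left(384 + 2 \left(-7\right)\right) 234 = \left(384 - 14\right) 234 = 370 \cdot 234 = 86580$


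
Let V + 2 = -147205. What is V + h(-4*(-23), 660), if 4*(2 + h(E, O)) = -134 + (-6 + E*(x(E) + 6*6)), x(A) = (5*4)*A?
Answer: -104096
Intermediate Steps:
x(A) = 20*A
V = -147207 (V = -2 - 147205 = -147207)
h(E, O) = -37 + E*(36 + 20*E)/4 (h(E, O) = -2 + (-134 + (-6 + E*(20*E + 6*6)))/4 = -2 + (-134 + (-6 + E*(20*E + 36)))/4 = -2 + (-134 + (-6 + E*(36 + 20*E)))/4 = -2 + (-140 + E*(36 + 20*E))/4 = -2 + (-35 + E*(36 + 20*E)/4) = -37 + E*(36 + 20*E)/4)
V + h(-4*(-23), 660) = -147207 + (-37 + 5*(-4*(-23))² + 9*(-4*(-23))) = -147207 + (-37 + 5*92² + 9*92) = -147207 + (-37 + 5*8464 + 828) = -147207 + (-37 + 42320 + 828) = -147207 + 43111 = -104096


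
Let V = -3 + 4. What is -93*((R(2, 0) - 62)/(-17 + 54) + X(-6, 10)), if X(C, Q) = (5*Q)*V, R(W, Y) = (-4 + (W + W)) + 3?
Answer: -166563/37 ≈ -4501.7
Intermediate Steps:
R(W, Y) = -1 + 2*W (R(W, Y) = (-4 + 2*W) + 3 = -1 + 2*W)
V = 1
X(C, Q) = 5*Q (X(C, Q) = (5*Q)*1 = 5*Q)
-93*((R(2, 0) - 62)/(-17 + 54) + X(-6, 10)) = -93*(((-1 + 2*2) - 62)/(-17 + 54) + 5*10) = -93*(((-1 + 4) - 62)/37 + 50) = -93*((3 - 62)*(1/37) + 50) = -93*(-59*1/37 + 50) = -93*(-59/37 + 50) = -93*1791/37 = -166563/37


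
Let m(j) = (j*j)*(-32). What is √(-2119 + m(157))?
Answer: I*√790887 ≈ 889.32*I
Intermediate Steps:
m(j) = -32*j² (m(j) = j²*(-32) = -32*j²)
√(-2119 + m(157)) = √(-2119 - 32*157²) = √(-2119 - 32*24649) = √(-2119 - 788768) = √(-790887) = I*√790887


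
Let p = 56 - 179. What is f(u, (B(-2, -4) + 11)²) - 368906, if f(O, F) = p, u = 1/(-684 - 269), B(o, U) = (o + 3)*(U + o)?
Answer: -369029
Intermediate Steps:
B(o, U) = (3 + o)*(U + o)
p = -123
u = -1/953 (u = 1/(-953) = -1/953 ≈ -0.0010493)
f(O, F) = -123
f(u, (B(-2, -4) + 11)²) - 368906 = -123 - 368906 = -369029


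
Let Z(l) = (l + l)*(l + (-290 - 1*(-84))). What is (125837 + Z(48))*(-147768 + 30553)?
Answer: -12972066835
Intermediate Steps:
Z(l) = 2*l*(-206 + l) (Z(l) = (2*l)*(l + (-290 + 84)) = (2*l)*(l - 206) = (2*l)*(-206 + l) = 2*l*(-206 + l))
(125837 + Z(48))*(-147768 + 30553) = (125837 + 2*48*(-206 + 48))*(-147768 + 30553) = (125837 + 2*48*(-158))*(-117215) = (125837 - 15168)*(-117215) = 110669*(-117215) = -12972066835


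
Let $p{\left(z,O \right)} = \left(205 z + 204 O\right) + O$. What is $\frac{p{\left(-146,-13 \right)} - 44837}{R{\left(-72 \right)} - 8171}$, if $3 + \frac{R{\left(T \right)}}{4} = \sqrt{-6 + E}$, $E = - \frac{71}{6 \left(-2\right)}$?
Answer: $\frac{1900878168}{200884471} + \frac{154864 i \sqrt{3}}{200884471} \approx 9.4625 + 0.0013353 i$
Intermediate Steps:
$E = \frac{71}{12}$ ($E = - \frac{71}{-12} = \left(-71\right) \left(- \frac{1}{12}\right) = \frac{71}{12} \approx 5.9167$)
$p{\left(z,O \right)} = 205 O + 205 z$ ($p{\left(z,O \right)} = \left(204 O + 205 z\right) + O = 205 O + 205 z$)
$R{\left(T \right)} = -12 + \frac{2 i \sqrt{3}}{3}$ ($R{\left(T \right)} = -12 + 4 \sqrt{-6 + \frac{71}{12}} = -12 + 4 \sqrt{- \frac{1}{12}} = -12 + 4 \frac{i \sqrt{3}}{6} = -12 + \frac{2 i \sqrt{3}}{3}$)
$\frac{p{\left(-146,-13 \right)} - 44837}{R{\left(-72 \right)} - 8171} = \frac{\left(205 \left(-13\right) + 205 \left(-146\right)\right) - 44837}{\left(-12 + \frac{2 i \sqrt{3}}{3}\right) - 8171} = \frac{\left(-2665 - 29930\right) - 44837}{-8183 + \frac{2 i \sqrt{3}}{3}} = \frac{-32595 - 44837}{-8183 + \frac{2 i \sqrt{3}}{3}} = - \frac{77432}{-8183 + \frac{2 i \sqrt{3}}{3}}$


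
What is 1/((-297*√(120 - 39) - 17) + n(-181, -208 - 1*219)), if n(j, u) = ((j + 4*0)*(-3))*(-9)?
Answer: -1/7577 ≈ -0.00013198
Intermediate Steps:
n(j, u) = 27*j (n(j, u) = ((j + 0)*(-3))*(-9) = (j*(-3))*(-9) = -3*j*(-9) = 27*j)
1/((-297*√(120 - 39) - 17) + n(-181, -208 - 1*219)) = 1/((-297*√(120 - 39) - 17) + 27*(-181)) = 1/((-297*√81 - 17) - 4887) = 1/((-297*9 - 17) - 4887) = 1/((-2673 - 17) - 4887) = 1/(-2690 - 4887) = 1/(-7577) = -1/7577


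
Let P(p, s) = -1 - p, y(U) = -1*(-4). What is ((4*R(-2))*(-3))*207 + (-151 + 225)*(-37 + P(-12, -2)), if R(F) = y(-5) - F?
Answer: -16828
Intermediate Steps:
y(U) = 4
R(F) = 4 - F
((4*R(-2))*(-3))*207 + (-151 + 225)*(-37 + P(-12, -2)) = ((4*(4 - 1*(-2)))*(-3))*207 + (-151 + 225)*(-37 + (-1 - 1*(-12))) = ((4*(4 + 2))*(-3))*207 + 74*(-37 + (-1 + 12)) = ((4*6)*(-3))*207 + 74*(-37 + 11) = (24*(-3))*207 + 74*(-26) = -72*207 - 1924 = -14904 - 1924 = -16828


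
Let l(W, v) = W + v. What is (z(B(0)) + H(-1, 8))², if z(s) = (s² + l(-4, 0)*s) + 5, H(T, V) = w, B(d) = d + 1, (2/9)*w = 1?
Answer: 169/4 ≈ 42.250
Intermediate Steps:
w = 9/2 (w = (9/2)*1 = 9/2 ≈ 4.5000)
B(d) = 1 + d
H(T, V) = 9/2
z(s) = 5 + s² - 4*s (z(s) = (s² + (-4 + 0)*s) + 5 = (s² - 4*s) + 5 = 5 + s² - 4*s)
(z(B(0)) + H(-1, 8))² = ((5 + (1 + 0)² - 4*(1 + 0)) + 9/2)² = ((5 + 1² - 4*1) + 9/2)² = ((5 + 1 - 4) + 9/2)² = (2 + 9/2)² = (13/2)² = 169/4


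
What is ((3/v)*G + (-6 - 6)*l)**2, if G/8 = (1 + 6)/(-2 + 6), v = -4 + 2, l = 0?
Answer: 441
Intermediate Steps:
v = -2
G = 14 (G = 8*((1 + 6)/(-2 + 6)) = 8*(7/4) = 14)
((3/v)*G + (-6 - 6)*l)**2 = ((3/(-2))*14 + (-6 - 6)*0)**2 = (-1/2*3*14 - 12*0)**2 = (-3/2*14 + 0)**2 = (-21 + 0)**2 = (-21)**2 = 441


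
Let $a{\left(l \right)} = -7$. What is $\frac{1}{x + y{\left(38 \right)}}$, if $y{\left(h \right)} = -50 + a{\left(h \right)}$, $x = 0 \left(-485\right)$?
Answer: $- \frac{1}{57} \approx -0.017544$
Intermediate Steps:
$x = 0$
$y{\left(h \right)} = -57$ ($y{\left(h \right)} = -50 - 7 = -57$)
$\frac{1}{x + y{\left(38 \right)}} = \frac{1}{0 - 57} = \frac{1}{-57} = - \frac{1}{57}$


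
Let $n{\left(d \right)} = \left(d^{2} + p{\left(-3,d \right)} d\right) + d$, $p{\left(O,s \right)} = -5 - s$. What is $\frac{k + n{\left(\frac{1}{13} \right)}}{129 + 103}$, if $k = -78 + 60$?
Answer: $- \frac{119}{1508} \approx -0.078912$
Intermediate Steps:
$k = -18$
$n{\left(d \right)} = d + d^{2} + d \left(-5 - d\right)$ ($n{\left(d \right)} = \left(d^{2} + \left(-5 - d\right) d\right) + d = \left(d^{2} + d \left(-5 - d\right)\right) + d = d + d^{2} + d \left(-5 - d\right)$)
$\frac{k + n{\left(\frac{1}{13} \right)}}{129 + 103} = \frac{-18 - \frac{4}{13}}{129 + 103} = \frac{-18 - \frac{4}{13}}{232} = \left(-18 - \frac{4}{13}\right) \frac{1}{232} = \left(- \frac{238}{13}\right) \frac{1}{232} = - \frac{119}{1508}$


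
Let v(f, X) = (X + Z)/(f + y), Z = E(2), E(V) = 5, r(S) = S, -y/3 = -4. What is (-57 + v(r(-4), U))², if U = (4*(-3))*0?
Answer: 203401/64 ≈ 3178.1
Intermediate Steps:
y = 12 (y = -3*(-4) = 12)
Z = 5
U = 0 (U = -12*0 = 0)
v(f, X) = (5 + X)/(12 + f) (v(f, X) = (X + 5)/(f + 12) = (5 + X)/(12 + f))
(-57 + v(r(-4), U))² = (-57 + (5 + 0)/(12 - 4))² = (-57 + 5/8)² = (-451/8)² = 203401/64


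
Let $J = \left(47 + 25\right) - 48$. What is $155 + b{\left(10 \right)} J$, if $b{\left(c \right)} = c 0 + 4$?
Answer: $251$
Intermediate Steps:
$J = 24$ ($J = 72 - 48 = 24$)
$b{\left(c \right)} = 4$ ($b{\left(c \right)} = 0 + 4 = 4$)
$155 + b{\left(10 \right)} J = 155 + 4 \cdot 24 = 155 + 96 = 251$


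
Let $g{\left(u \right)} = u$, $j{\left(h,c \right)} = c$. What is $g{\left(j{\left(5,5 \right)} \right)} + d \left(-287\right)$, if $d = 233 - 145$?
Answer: $-25251$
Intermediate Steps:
$d = 88$
$g{\left(j{\left(5,5 \right)} \right)} + d \left(-287\right) = 5 + 88 \left(-287\right) = 5 - 25256 = -25251$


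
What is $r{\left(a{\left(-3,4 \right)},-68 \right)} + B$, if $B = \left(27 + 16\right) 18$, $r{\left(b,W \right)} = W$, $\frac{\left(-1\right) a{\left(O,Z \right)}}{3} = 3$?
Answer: $706$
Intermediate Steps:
$a{\left(O,Z \right)} = -9$ ($a{\left(O,Z \right)} = \left(-3\right) 3 = -9$)
$B = 774$ ($B = 43 \cdot 18 = 774$)
$r{\left(a{\left(-3,4 \right)},-68 \right)} + B = -68 + 774 = 706$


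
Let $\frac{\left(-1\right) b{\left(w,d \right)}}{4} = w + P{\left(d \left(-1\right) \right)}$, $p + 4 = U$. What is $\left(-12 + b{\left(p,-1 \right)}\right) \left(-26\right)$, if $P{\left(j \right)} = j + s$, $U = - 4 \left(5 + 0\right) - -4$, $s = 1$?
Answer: $-1560$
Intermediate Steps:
$U = -16$ ($U = \left(-4\right) 5 + 4 = -20 + 4 = -16$)
$P{\left(j \right)} = 1 + j$ ($P{\left(j \right)} = j + 1 = 1 + j$)
$p = -20$ ($p = -4 - 16 = -20$)
$b{\left(w,d \right)} = -4 - 4 w + 4 d$ ($b{\left(w,d \right)} = - 4 \left(w + \left(1 + d \left(-1\right)\right)\right) = - 4 \left(w - \left(-1 + d\right)\right) = - 4 \left(1 + w - d\right) = -4 - 4 w + 4 d$)
$\left(-12 + b{\left(p,-1 \right)}\right) \left(-26\right) = \left(-12 - -72\right) \left(-26\right) = \left(-12 + 72\right) \left(-26\right) = 60 \left(-26\right) = -1560$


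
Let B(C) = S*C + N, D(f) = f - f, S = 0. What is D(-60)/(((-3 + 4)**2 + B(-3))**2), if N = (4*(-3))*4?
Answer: 0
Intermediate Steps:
N = -48 (N = -12*4 = -48)
D(f) = 0
B(C) = -48 (B(C) = 0*C - 48 = 0 - 48 = -48)
D(-60)/(((-3 + 4)**2 + B(-3))**2) = 0/(((-3 + 4)**2 - 48)**2) = 0/((1**2 - 48)**2) = 0/((1 - 48)**2) = 0/((-47)**2) = 0/2209 = 0*(1/2209) = 0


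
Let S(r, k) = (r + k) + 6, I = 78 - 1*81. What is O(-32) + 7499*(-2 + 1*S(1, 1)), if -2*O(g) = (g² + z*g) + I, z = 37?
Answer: 90151/2 ≈ 45076.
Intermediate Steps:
I = -3 (I = 78 - 81 = -3)
S(r, k) = 6 + k + r (S(r, k) = (k + r) + 6 = 6 + k + r)
O(g) = 3/2 - 37*g/2 - g²/2 (O(g) = -((g² + 37*g) - 3)/2 = -(-3 + g² + 37*g)/2 = 3/2 - 37*g/2 - g²/2)
O(-32) + 7499*(-2 + 1*S(1, 1)) = (3/2 - 37/2*(-32) - ½*(-32)²) + 7499*(-2 + 1*(6 + 1 + 1)) = (3/2 + 592 - ½*1024) + 7499*(-2 + 1*8) = (3/2 + 592 - 512) + 7499*(-2 + 8) = 163/2 + 7499*6 = 163/2 + 44994 = 90151/2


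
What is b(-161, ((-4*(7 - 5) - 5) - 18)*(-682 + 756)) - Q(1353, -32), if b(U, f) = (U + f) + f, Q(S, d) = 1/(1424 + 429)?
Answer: -8799898/1853 ≈ -4749.0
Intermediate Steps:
Q(S, d) = 1/1853
b(U, f) = U + 2*f
b(-161, ((-4*(7 - 5) - 5) - 18)*(-682 + 756)) - Q(1353, -32) = (-161 + 2*(((-4*(7 - 5) - 5) - 18)*(-682 + 756))) - 1*1/1853 = (-161 + 2*(((-4*2 - 5) - 18)*74)) - 1/1853 = (-161 + 2*(((-8 - 5) - 18)*74)) - 1/1853 = (-161 + 2*((-13 - 18)*74)) - 1/1853 = (-161 + 2*(-31*74)) - 1/1853 = (-161 + 2*(-2294)) - 1/1853 = (-161 - 4588) - 1/1853 = -4749 - 1/1853 = -8799898/1853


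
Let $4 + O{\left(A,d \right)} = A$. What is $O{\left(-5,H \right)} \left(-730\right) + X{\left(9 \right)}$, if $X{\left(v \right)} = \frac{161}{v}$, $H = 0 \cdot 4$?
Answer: $\frac{59291}{9} \approx 6587.9$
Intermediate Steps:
$H = 0$
$O{\left(A,d \right)} = -4 + A$
$O{\left(-5,H \right)} \left(-730\right) + X{\left(9 \right)} = \left(-4 - 5\right) \left(-730\right) + \frac{161}{9} = \left(-9\right) \left(-730\right) + 161 \cdot \frac{1}{9} = 6570 + \frac{161}{9} = \frac{59291}{9}$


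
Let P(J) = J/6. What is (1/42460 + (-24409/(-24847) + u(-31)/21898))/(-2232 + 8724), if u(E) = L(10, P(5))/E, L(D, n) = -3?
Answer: 351785951681983/2324709072839495760 ≈ 0.00015132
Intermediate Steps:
P(J) = J/6 (P(J) = J*(⅙) = J/6)
u(E) = -3/E
(1/42460 + (-24409/(-24847) + u(-31)/21898))/(-2232 + 8724) = (1/42460 + (-24409/(-24847) - 3/(-31)/21898))/(-2232 + 8724) = (1/42460 + (-24409*(-1/24847) - 3*(-1/31)*(1/21898)))/6492 = (1/42460 + (24409/24847 + (3/31)*(1/21898)))*(1/6492) = (1/42460 + (24409/24847 + 3/678838))*(1/6492) = (1/42460 + 16569831283/16867087786)*(1/6492) = (351785951681983/358088273696780)*(1/6492) = 351785951681983/2324709072839495760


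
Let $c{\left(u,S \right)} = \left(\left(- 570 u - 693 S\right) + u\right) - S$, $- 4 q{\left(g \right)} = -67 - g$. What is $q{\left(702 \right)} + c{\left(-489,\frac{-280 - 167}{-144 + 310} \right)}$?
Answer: $\frac{93060275}{332} \approx 2.803 \cdot 10^{5}$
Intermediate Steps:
$q{\left(g \right)} = \frac{67}{4} + \frac{g}{4}$ ($q{\left(g \right)} = - \frac{-67 - g}{4} = \frac{67}{4} + \frac{g}{4}$)
$c{\left(u,S \right)} = - 694 S - 569 u$ ($c{\left(u,S \right)} = \left(\left(- 693 S - 570 u\right) + u\right) - S = \left(- 693 S - 569 u\right) - S = - 694 S - 569 u$)
$q{\left(702 \right)} + c{\left(-489,\frac{-280 - 167}{-144 + 310} \right)} = \left(\frac{67}{4} + \frac{1}{4} \cdot 702\right) - \left(-278241 + 694 \frac{-280 - 167}{-144 + 310}\right) = \left(\frac{67}{4} + \frac{351}{2}\right) + \left(- 694 \left(- \frac{447}{166}\right) + 278241\right) = \frac{769}{4} + \left(- 694 \left(\left(-447\right) \frac{1}{166}\right) + 278241\right) = \frac{769}{4} + \left(\left(-694\right) \left(- \frac{447}{166}\right) + 278241\right) = \frac{769}{4} + \left(\frac{155109}{83} + 278241\right) = \frac{769}{4} + \frac{23249112}{83} = \frac{93060275}{332}$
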